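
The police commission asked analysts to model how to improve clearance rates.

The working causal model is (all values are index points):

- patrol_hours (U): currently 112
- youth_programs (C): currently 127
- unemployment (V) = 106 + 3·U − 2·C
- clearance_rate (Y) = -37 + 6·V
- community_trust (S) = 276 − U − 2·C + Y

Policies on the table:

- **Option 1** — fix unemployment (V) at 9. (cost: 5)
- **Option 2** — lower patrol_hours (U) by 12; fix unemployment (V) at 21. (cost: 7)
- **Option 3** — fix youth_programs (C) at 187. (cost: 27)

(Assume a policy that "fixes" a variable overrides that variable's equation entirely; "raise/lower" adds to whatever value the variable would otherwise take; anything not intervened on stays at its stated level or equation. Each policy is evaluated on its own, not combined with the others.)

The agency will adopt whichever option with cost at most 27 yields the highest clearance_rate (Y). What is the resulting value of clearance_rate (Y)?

Option 1 (V := 9):
  U = 112
  C = 127
  V = 9
  Y = -37 + 6·9 = 17
Option 2 (U − 12, V := 21):
  U = 112 − 12 = 100
  C = 127
  V = 21
  Y = -37 + 6·21 = 89
Option 3 (C := 187):
  U = 112
  C = 187
  V = 106 + 3·112 − 2·187 = 68
  Y = -37 + 6·68 = 371
Comparing — Option 1: Y=17, Option 2: Y=89, Option 3: Y=371. Highest is 371 (Option 3).

371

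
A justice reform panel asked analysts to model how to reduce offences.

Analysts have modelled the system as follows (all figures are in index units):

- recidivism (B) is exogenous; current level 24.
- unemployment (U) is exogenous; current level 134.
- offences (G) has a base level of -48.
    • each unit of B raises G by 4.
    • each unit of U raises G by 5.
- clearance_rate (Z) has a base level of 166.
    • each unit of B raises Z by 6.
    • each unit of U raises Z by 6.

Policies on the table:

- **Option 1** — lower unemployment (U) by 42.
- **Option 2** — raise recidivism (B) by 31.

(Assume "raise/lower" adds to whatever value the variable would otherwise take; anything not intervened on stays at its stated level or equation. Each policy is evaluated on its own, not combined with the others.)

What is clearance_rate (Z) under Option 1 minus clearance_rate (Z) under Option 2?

-438

Option 1 (U − 42):
  B = 24
  U = 134 − 42 = 92
  Z = 166 + 6·24 + 6·92 = 862
Option 2 (B + 31):
  B = 24 + 31 = 55
  U = 134
  Z = 166 + 6·55 + 6·134 = 1300
Z: 862 − 1300 = -438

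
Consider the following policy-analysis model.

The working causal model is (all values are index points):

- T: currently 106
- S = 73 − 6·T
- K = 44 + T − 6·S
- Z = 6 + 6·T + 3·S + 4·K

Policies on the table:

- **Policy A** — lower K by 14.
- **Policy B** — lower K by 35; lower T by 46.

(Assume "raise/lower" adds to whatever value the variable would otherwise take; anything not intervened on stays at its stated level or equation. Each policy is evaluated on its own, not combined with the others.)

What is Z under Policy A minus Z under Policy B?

Policy A (K − 14):
  T = 106
  S = 73 − 6·106 = -563
  K = 44 + 106 − 6·(-563) (−14 from intervention) = 3514
  Z = 6 + 6·106 + 3·(-563) + 4·3514 = 13009
Policy B (K − 35, T − 46):
  T = 106 − 46 = 60
  S = 73 − 6·60 = -287
  K = 44 + 60 − 6·(-287) (−35 from intervention) = 1791
  Z = 6 + 6·60 + 3·(-287) + 4·1791 = 6669
Z: 13009 − 6669 = 6340

6340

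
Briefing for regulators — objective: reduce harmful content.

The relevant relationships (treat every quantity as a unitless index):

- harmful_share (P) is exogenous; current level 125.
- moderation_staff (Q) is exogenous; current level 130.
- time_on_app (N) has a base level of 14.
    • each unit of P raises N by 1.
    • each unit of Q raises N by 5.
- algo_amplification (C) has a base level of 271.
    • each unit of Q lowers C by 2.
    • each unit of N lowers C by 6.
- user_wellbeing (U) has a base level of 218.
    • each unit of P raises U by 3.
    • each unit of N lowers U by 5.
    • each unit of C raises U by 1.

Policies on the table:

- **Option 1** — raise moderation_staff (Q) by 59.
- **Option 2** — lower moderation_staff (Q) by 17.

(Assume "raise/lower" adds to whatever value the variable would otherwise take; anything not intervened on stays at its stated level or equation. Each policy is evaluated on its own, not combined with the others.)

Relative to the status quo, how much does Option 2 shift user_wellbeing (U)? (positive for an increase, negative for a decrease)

Baseline:
  P = 125
  Q = 130
  N = 14 + 125 + 5·130 = 789
  C = 271 − 2·130 − 6·789 = -4723
  U = 218 + 3·125 − 5·789 + (-4723) = -8075
Option 2 (Q − 17):
  P = 125
  Q = 130 − 17 = 113
  N = 14 + 125 + 5·113 = 704
  C = 271 − 2·113 − 6·704 = -4179
  U = 218 + 3·125 − 5·704 + (-4179) = -7106
Change in U: -7106 − (-8075) = 969

969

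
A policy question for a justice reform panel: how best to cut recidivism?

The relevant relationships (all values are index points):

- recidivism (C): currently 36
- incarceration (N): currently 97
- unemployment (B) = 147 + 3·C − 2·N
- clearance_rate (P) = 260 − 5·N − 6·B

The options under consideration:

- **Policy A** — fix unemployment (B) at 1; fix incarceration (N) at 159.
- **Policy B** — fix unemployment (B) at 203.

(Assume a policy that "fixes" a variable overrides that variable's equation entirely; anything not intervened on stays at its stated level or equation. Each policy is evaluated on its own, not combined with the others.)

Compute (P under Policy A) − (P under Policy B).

Policy A (B := 1, N := 159):
  C = 36
  N = 159
  B = 1
  P = 260 − 5·159 − 6·1 = -541
Policy B (B := 203):
  C = 36
  N = 97
  B = 203
  P = 260 − 5·97 − 6·203 = -1443
P: -541 − (-1443) = 902

902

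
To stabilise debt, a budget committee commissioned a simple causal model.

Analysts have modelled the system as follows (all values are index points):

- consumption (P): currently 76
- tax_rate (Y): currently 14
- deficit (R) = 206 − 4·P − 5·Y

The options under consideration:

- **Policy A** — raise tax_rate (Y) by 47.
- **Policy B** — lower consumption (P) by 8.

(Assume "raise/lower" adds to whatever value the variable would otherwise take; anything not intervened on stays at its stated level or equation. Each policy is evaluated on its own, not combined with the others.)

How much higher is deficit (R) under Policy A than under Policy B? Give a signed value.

Policy A (Y + 47):
  P = 76
  Y = 14 + 47 = 61
  R = 206 − 4·76 − 5·61 = -403
Policy B (P − 8):
  P = 76 − 8 = 68
  Y = 14
  R = 206 − 4·68 − 5·14 = -136
R: -403 − (-136) = -267

-267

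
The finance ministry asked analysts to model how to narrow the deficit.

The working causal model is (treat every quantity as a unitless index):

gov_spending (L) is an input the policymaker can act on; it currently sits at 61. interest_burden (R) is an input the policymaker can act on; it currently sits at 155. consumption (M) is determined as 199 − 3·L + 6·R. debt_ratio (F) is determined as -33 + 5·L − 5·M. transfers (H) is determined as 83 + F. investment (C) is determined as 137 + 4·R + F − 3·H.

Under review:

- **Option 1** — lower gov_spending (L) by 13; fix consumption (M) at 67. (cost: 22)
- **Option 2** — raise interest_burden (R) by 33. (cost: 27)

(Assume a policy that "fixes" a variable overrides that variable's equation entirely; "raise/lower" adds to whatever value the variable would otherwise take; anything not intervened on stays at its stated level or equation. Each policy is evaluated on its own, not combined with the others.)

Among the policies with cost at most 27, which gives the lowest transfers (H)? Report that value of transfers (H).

-5365

Option 1 (L − 13, M := 67):
  L = 61 − 13 = 48
  R = 155
  M = 67
  F = -33 + 5·48 − 5·67 = -128
  H = 83 + (-128) = -45
Option 2 (R + 33):
  L = 61
  R = 155 + 33 = 188
  M = 199 − 3·61 + 6·188 = 1144
  F = -33 + 5·61 − 5·1144 = -5448
  H = 83 + (-5448) = -5365
Comparing — Option 1: H=-45, Option 2: H=-5365. Lowest is -5365 (Option 2).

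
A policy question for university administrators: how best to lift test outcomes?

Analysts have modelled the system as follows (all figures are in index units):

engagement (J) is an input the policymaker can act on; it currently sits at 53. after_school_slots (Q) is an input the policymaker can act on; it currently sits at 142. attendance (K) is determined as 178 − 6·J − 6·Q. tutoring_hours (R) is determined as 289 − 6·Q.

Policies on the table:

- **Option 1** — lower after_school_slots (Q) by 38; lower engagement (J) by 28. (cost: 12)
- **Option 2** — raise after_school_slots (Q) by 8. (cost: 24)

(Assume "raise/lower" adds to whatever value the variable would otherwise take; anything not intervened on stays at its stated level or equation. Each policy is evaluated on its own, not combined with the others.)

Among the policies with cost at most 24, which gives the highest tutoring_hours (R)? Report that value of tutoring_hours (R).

Option 1 (Q − 38, J − 28):
  Q = 142 − 38 = 104
  R = 289 − 6·104 = -335
Option 2 (Q + 8):
  Q = 142 + 8 = 150
  R = 289 − 6·150 = -611
Comparing — Option 1: R=-335, Option 2: R=-611. Highest is -335 (Option 1).

-335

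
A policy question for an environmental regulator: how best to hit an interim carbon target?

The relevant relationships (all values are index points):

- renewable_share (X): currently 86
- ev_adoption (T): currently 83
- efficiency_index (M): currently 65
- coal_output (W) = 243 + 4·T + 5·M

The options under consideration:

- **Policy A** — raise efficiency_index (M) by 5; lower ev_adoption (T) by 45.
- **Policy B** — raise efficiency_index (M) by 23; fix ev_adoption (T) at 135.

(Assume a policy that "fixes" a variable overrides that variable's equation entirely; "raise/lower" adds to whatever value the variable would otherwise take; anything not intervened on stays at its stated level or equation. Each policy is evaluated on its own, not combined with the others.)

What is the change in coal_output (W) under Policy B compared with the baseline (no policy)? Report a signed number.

Baseline:
  T = 83
  M = 65
  W = 243 + 4·83 + 5·65 = 900
Policy B (M + 23, T := 135):
  T = 135
  M = 65 + 23 = 88
  W = 243 + 4·135 + 5·88 = 1223
Change in W: 1223 − 900 = 323

323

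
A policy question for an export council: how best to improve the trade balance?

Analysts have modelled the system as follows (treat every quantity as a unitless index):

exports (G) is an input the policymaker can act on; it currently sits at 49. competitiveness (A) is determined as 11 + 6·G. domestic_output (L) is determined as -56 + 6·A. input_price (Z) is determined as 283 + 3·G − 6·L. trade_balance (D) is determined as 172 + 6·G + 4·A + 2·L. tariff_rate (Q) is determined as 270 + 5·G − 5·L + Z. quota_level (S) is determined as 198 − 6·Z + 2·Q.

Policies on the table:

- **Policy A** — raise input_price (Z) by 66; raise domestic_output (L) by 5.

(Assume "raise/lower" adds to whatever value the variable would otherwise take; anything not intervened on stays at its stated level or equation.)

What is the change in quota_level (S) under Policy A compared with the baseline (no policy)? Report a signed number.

-194

Baseline:
  G = 49
  A = 11 + 6·49 = 305
  L = -56 + 6·305 = 1774
  Z = 283 + 3·49 − 6·1774 = -10214
  Q = 270 + 5·49 − 5·1774 + (-10214) = -18569
  S = 198 − 6·(-10214) + 2·(-18569) = 24344
Policy A (Z + 66, L + 5):
  G = 49
  A = 11 + 6·49 = 305
  L = -56 + 6·305 (+5 from intervention) = 1779
  Z = 283 + 3·49 − 6·1779 (+66 from intervention) = -10178
  Q = 270 + 5·49 − 5·1779 + (-10178) = -18558
  S = 198 − 6·(-10178) + 2·(-18558) = 24150
Change in S: 24150 − 24344 = -194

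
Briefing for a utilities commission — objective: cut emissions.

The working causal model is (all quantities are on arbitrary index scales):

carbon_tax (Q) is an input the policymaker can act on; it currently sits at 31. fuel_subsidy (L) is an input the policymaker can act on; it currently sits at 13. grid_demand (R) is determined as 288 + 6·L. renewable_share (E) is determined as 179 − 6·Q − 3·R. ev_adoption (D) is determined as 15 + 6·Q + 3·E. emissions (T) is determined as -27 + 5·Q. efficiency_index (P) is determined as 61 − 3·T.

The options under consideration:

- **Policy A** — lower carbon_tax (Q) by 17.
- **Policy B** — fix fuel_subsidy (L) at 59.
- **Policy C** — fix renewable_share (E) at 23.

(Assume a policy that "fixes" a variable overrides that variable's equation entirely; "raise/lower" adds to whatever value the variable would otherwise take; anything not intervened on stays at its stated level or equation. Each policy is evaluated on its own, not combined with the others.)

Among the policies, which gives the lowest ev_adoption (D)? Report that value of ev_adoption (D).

-5598

Policy A (Q − 17):
  Q = 31 − 17 = 14
  L = 13
  R = 288 + 6·13 = 366
  E = 179 − 6·14 − 3·366 = -1003
  D = 15 + 6·14 + 3·(-1003) = -2910
Policy B (L := 59):
  Q = 31
  L = 59
  R = 288 + 6·59 = 642
  E = 179 − 6·31 − 3·642 = -1933
  D = 15 + 6·31 + 3·(-1933) = -5598
Policy C (E := 23):
  Q = 31
  L = 13
  R = 288 + 6·13 = 366
  E = 23
  D = 15 + 6·31 + 3·23 = 270
Comparing — Policy A: D=-2910, Policy B: D=-5598, Policy C: D=270. Lowest is -5598 (Policy B).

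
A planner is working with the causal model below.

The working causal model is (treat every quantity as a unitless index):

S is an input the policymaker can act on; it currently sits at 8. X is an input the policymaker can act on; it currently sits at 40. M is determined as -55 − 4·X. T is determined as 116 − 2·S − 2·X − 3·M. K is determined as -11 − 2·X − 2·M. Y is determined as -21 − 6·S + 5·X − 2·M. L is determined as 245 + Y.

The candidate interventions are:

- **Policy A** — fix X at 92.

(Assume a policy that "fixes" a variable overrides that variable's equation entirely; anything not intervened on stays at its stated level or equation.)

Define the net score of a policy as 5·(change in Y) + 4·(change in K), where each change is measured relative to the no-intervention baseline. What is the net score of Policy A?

Baseline:
  S = 8
  X = 40
  M = -55 − 4·40 = -215
  K = -11 − 2·40 − 2·(-215) = 339
  Y = -21 − 6·8 + 5·40 − 2·(-215) = 561
Policy A (X := 92):
  S = 8
  X = 92
  M = -55 − 4·92 = -423
  K = -11 − 2·92 − 2·(-423) = 651
  Y = -21 − 6·8 + 5·92 − 2·(-423) = 1237
ΔY = 1237 − 561 = 676; ΔK = 651 − 339 = 312
Score = 5·676 + 4·312 = 4628

4628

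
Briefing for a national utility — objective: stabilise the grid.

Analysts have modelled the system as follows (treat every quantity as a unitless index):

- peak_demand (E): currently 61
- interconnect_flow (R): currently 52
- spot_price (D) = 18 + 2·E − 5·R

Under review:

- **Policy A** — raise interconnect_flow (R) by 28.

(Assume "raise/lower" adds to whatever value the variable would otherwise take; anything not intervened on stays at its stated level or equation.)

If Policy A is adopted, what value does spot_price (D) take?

Policy A (R + 28):
  E = 61
  R = 52 + 28 = 80
  D = 18 + 2·61 − 5·80 = -260

-260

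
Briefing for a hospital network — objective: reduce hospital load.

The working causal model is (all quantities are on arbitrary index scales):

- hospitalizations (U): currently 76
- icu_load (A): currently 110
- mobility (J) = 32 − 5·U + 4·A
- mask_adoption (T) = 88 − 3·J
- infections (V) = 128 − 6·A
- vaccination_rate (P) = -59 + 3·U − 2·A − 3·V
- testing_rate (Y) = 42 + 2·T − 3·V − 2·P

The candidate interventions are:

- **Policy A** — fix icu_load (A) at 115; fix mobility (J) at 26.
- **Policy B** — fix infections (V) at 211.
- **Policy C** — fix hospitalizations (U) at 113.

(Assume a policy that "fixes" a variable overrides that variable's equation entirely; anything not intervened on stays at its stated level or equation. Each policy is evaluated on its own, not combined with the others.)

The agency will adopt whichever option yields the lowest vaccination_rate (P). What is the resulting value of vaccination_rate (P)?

Policy A (A := 115, J := 26):
  U = 76
  A = 115
  V = 128 − 6·115 = -562
  P = -59 + 3·76 − 2·115 − 3·(-562) = 1625
Policy B (V := 211):
  U = 76
  A = 110
  V = 211
  P = -59 + 3·76 − 2·110 − 3·211 = -684
Policy C (U := 113):
  U = 113
  A = 110
  V = 128 − 6·110 = -532
  P = -59 + 3·113 − 2·110 − 3·(-532) = 1656
Comparing — Policy A: P=1625, Policy B: P=-684, Policy C: P=1656. Lowest is -684 (Policy B).

-684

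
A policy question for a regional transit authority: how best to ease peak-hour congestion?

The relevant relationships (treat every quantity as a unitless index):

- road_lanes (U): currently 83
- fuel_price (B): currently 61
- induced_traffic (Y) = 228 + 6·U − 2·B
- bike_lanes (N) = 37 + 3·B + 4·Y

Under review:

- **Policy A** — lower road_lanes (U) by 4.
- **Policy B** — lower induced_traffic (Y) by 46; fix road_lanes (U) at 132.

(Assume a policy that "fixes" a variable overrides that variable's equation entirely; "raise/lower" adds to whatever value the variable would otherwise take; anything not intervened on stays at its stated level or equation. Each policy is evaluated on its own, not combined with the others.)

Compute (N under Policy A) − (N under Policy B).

Policy A (U − 4):
  U = 83 − 4 = 79
  B = 61
  Y = 228 + 6·79 − 2·61 = 580
  N = 37 + 3·61 + 4·580 = 2540
Policy B (Y − 46, U := 132):
  U = 132
  B = 61
  Y = 228 + 6·132 − 2·61 (−46 from intervention) = 852
  N = 37 + 3·61 + 4·852 = 3628
N: 2540 − 3628 = -1088

-1088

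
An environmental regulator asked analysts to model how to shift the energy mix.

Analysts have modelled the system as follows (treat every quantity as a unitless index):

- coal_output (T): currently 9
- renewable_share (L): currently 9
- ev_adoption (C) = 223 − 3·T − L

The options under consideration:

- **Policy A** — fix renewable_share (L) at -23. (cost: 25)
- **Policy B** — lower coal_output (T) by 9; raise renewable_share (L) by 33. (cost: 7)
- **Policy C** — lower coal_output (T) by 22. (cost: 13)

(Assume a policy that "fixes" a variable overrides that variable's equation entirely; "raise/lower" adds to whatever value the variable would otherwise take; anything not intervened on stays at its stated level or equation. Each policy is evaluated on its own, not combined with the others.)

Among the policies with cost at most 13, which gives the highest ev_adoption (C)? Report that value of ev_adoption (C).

253

Policy B (T − 9, L + 33):
  T = 9 − 9 = 0
  L = 9 + 33 = 42
  C = 223 − 3·0 − 42 = 181
Policy C (T − 22):
  T = 9 − 22 = -13
  L = 9
  C = 223 − 3·(-13) − 9 = 253
Comparing — Policy B: C=181, Policy C: C=253. Highest is 253 (Policy C).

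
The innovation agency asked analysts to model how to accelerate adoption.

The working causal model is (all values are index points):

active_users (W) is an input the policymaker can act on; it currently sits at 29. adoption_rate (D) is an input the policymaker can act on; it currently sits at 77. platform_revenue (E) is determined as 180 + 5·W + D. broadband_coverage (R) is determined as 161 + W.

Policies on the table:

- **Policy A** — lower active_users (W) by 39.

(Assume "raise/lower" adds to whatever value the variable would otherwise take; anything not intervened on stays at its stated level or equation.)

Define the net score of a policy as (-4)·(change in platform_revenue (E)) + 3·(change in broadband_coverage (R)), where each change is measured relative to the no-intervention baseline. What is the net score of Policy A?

Baseline:
  W = 29
  D = 77
  E = 180 + 5·29 + 77 = 402
  R = 161 + 29 = 190
Policy A (W − 39):
  W = 29 − 39 = -10
  D = 77
  E = 180 + 5·(-10) + 77 = 207
  R = 161 + (-10) = 151
ΔE = 207 − 402 = -195; ΔR = 151 − 190 = -39
Score = (-4)·(-195) + 3·(-39) = 663

663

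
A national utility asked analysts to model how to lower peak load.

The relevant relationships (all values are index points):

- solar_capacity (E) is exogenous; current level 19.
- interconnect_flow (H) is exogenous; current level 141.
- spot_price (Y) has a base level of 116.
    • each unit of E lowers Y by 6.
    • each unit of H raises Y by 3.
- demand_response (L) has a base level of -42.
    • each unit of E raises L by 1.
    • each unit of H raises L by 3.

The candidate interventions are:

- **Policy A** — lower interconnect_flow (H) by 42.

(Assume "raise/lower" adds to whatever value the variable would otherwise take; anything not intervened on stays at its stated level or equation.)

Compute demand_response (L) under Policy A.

274

Policy A (H − 42):
  E = 19
  H = 141 − 42 = 99
  L = -42 + 19 + 3·99 = 274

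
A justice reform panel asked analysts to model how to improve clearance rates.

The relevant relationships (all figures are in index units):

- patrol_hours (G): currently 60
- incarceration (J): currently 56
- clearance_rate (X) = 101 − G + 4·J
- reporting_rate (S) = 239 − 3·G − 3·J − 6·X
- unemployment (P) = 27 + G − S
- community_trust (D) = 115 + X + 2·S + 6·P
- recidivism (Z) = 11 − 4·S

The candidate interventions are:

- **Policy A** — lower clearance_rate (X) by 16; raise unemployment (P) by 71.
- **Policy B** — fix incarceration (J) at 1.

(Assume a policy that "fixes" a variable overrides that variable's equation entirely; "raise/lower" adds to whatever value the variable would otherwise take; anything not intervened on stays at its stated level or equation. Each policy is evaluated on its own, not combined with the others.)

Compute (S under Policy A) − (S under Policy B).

Policy A (X − 16, P + 71):
  G = 60
  J = 56
  X = 101 − 60 + 4·56 (−16 from intervention) = 249
  S = 239 − 3·60 − 3·56 − 6·249 = -1603
Policy B (J := 1):
  G = 60
  J = 1
  X = 101 − 60 + 4·1 = 45
  S = 239 − 3·60 − 3·1 − 6·45 = -214
S: -1603 − (-214) = -1389

-1389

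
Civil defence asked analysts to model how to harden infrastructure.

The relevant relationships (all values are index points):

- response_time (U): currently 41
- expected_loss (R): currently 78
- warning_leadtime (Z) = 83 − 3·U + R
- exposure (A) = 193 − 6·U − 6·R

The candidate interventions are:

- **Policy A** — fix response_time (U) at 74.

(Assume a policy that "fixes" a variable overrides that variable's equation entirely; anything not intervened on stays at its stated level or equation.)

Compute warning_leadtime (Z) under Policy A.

-61

Policy A (U := 74):
  U = 74
  R = 78
  Z = 83 − 3·74 + 78 = -61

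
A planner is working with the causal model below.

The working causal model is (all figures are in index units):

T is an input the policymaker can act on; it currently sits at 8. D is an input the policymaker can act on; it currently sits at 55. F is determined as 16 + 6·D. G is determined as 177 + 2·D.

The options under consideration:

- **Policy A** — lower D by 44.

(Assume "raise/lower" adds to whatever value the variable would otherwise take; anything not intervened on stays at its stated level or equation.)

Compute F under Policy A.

Policy A (D − 44):
  D = 55 − 44 = 11
  F = 16 + 6·11 = 82

82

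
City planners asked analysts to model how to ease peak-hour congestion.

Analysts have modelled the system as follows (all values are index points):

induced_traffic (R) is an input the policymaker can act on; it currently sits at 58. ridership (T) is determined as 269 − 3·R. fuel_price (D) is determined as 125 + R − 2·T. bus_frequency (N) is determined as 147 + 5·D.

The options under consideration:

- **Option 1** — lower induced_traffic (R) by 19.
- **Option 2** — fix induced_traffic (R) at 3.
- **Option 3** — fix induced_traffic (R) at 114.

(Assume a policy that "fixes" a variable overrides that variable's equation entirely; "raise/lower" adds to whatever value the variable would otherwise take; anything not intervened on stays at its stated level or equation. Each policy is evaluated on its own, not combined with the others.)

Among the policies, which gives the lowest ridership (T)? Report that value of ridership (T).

-73

Option 1 (R − 19):
  R = 58 − 19 = 39
  T = 269 − 3·39 = 152
Option 2 (R := 3):
  R = 3
  T = 269 − 3·3 = 260
Option 3 (R := 114):
  R = 114
  T = 269 − 3·114 = -73
Comparing — Option 1: T=152, Option 2: T=260, Option 3: T=-73. Lowest is -73 (Option 3).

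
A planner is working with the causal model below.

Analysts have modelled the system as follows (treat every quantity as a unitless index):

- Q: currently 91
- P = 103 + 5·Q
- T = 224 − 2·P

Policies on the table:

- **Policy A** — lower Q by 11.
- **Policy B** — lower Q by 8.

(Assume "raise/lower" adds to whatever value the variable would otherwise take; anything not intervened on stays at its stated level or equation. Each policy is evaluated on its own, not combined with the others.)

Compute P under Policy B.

Policy B (Q − 8):
  Q = 91 − 8 = 83
  P = 103 + 5·83 = 518

518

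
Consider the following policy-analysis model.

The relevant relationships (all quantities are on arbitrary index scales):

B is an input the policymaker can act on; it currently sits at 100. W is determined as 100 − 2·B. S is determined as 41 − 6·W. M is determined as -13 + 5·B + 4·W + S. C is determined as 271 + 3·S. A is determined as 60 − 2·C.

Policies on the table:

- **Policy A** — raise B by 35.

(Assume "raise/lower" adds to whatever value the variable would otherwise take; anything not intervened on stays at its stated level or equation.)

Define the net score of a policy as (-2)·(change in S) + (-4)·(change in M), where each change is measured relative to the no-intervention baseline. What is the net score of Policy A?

-2100

Baseline:
  B = 100
  W = 100 − 2·100 = -100
  S = 41 − 6·(-100) = 641
  M = -13 + 5·100 + 4·(-100) + 641 = 728
Policy A (B + 35):
  B = 100 + 35 = 135
  W = 100 − 2·135 = -170
  S = 41 − 6·(-170) = 1061
  M = -13 + 5·135 + 4·(-170) + 1061 = 1043
ΔS = 1061 − 641 = 420; ΔM = 1043 − 728 = 315
Score = (-2)·420 + (-4)·315 = -2100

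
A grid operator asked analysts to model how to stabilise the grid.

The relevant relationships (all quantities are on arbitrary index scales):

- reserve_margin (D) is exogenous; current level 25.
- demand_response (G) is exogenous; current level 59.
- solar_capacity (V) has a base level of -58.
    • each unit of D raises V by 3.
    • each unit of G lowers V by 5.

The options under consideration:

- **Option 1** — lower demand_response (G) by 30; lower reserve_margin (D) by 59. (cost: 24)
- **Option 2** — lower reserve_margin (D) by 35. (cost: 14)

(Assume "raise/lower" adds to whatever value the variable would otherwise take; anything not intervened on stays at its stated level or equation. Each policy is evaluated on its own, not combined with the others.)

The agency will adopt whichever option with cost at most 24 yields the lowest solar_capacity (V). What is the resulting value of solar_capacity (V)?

Option 1 (G − 30, D − 59):
  D = 25 − 59 = -34
  G = 59 − 30 = 29
  V = -58 + 3·(-34) − 5·29 = -305
Option 2 (D − 35):
  D = 25 − 35 = -10
  G = 59
  V = -58 + 3·(-10) − 5·59 = -383
Comparing — Option 1: V=-305, Option 2: V=-383. Lowest is -383 (Option 2).

-383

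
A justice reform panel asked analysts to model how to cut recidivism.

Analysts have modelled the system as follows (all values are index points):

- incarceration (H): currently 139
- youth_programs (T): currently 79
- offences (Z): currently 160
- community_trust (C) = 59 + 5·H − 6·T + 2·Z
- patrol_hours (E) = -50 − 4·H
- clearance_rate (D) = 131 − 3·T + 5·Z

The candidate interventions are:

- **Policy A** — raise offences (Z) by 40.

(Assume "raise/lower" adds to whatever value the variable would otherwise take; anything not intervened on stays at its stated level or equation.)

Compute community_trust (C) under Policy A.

Policy A (Z + 40):
  H = 139
  T = 79
  Z = 160 + 40 = 200
  C = 59 + 5·139 − 6·79 + 2·200 = 680

680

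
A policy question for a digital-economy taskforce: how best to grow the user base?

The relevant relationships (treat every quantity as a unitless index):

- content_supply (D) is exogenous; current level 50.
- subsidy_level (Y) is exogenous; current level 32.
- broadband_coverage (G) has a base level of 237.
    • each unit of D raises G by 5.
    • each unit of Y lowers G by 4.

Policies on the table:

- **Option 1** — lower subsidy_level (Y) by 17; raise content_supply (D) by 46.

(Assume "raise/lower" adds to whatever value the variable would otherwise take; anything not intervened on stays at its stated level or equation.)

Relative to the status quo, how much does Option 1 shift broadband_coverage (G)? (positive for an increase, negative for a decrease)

298

Baseline:
  D = 50
  Y = 32
  G = 237 + 5·50 − 4·32 = 359
Option 1 (Y − 17, D + 46):
  D = 50 + 46 = 96
  Y = 32 − 17 = 15
  G = 237 + 5·96 − 4·15 = 657
Change in G: 657 − 359 = 298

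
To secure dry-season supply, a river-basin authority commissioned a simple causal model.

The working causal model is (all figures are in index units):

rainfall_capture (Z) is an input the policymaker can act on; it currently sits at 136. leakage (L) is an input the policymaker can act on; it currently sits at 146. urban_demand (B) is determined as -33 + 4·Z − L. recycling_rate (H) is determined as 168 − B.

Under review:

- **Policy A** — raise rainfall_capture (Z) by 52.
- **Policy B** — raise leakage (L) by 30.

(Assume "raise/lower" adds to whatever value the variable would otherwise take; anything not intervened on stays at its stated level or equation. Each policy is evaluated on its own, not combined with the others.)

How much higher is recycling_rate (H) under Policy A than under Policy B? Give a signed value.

-238

Policy A (Z + 52):
  Z = 136 + 52 = 188
  L = 146
  B = -33 + 4·188 − 146 = 573
  H = 168 − 573 = -405
Policy B (L + 30):
  Z = 136
  L = 146 + 30 = 176
  B = -33 + 4·136 − 176 = 335
  H = 168 − 335 = -167
H: -405 − (-167) = -238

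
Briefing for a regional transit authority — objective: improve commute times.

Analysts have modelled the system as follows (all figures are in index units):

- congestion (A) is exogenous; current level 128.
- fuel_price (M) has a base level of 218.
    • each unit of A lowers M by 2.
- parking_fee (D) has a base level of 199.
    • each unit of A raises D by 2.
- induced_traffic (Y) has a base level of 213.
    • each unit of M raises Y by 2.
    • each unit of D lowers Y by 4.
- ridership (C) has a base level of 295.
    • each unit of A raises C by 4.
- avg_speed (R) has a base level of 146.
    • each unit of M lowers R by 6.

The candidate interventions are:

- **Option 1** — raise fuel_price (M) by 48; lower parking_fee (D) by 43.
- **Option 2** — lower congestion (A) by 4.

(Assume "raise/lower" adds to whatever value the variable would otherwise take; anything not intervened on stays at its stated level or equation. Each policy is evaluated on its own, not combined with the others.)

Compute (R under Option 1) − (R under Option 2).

Option 1 (M + 48, D − 43):
  A = 128
  M = 218 − 2·128 (+48 from intervention) = 10
  R = 146 − 6·10 = 86
Option 2 (A − 4):
  A = 128 − 4 = 124
  M = 218 − 2·124 = -30
  R = 146 − 6·(-30) = 326
R: 86 − 326 = -240

-240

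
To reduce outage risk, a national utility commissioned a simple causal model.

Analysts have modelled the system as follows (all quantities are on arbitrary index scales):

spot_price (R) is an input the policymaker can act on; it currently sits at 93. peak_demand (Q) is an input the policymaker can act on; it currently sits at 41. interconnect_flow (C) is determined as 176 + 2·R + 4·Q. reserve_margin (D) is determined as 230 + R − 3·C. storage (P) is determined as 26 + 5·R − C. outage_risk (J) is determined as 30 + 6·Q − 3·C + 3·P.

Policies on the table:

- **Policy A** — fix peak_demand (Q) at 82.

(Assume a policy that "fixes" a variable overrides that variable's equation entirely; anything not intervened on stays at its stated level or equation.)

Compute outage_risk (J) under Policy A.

-2145

Policy A (Q := 82):
  R = 93
  Q = 82
  C = 176 + 2·93 + 4·82 = 690
  P = 26 + 5·93 − 690 = -199
  J = 30 + 6·82 − 3·690 + 3·(-199) = -2145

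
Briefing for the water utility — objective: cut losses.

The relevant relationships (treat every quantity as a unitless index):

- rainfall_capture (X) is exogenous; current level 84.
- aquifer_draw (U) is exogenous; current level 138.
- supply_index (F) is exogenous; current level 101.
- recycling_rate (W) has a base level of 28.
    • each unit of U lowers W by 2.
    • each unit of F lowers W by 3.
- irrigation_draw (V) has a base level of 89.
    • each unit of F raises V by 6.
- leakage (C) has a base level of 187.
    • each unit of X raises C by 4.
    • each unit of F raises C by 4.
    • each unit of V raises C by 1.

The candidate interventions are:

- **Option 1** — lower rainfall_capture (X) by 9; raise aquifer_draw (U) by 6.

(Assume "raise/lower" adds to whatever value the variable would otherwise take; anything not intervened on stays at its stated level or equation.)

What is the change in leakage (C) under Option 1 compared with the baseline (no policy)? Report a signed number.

Baseline:
  X = 84
  F = 101
  V = 89 + 6·101 = 695
  C = 187 + 4·84 + 4·101 + 695 = 1622
Option 1 (X − 9, U + 6):
  X = 84 − 9 = 75
  F = 101
  V = 89 + 6·101 = 695
  C = 187 + 4·75 + 4·101 + 695 = 1586
Change in C: 1586 − 1622 = -36

-36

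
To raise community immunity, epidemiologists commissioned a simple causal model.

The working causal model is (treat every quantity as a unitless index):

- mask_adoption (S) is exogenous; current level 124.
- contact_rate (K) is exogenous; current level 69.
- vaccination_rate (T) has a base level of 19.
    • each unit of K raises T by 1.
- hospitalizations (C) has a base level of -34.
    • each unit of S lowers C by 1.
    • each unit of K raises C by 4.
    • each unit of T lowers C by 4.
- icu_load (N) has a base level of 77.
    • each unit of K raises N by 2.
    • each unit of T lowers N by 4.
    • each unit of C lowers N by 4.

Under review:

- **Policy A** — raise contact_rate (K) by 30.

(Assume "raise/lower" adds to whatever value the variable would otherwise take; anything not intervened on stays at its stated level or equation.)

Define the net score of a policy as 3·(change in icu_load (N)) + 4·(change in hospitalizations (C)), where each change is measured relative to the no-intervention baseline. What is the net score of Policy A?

Baseline:
  S = 124
  K = 69
  T = 19 + 69 = 88
  C = -34 − 124 + 4·69 − 4·88 = -234
  N = 77 + 2·69 − 4·88 − 4·(-234) = 799
Policy A (K + 30):
  S = 124
  K = 69 + 30 = 99
  T = 19 + 99 = 118
  C = -34 − 124 + 4·99 − 4·118 = -234
  N = 77 + 2·99 − 4·118 − 4·(-234) = 739
ΔN = 739 − 799 = -60; ΔC = -234 − (-234) = 0
Score = 3·(-60) + 4·0 = -180

-180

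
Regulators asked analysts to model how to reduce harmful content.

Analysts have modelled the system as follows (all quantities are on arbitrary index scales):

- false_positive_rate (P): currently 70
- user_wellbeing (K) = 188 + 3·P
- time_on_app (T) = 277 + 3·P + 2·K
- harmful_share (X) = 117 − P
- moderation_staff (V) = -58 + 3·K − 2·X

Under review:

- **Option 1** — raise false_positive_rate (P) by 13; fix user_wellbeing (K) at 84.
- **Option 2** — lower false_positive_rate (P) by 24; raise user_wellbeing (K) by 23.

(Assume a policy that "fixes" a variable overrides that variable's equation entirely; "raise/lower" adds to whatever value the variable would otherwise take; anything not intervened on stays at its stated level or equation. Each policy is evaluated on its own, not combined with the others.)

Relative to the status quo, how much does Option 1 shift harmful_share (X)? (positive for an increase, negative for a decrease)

Baseline:
  P = 70
  X = 117 − 70 = 47
Option 1 (P + 13, K := 84):
  P = 70 + 13 = 83
  X = 117 − 83 = 34
Change in X: 34 − 47 = -13

-13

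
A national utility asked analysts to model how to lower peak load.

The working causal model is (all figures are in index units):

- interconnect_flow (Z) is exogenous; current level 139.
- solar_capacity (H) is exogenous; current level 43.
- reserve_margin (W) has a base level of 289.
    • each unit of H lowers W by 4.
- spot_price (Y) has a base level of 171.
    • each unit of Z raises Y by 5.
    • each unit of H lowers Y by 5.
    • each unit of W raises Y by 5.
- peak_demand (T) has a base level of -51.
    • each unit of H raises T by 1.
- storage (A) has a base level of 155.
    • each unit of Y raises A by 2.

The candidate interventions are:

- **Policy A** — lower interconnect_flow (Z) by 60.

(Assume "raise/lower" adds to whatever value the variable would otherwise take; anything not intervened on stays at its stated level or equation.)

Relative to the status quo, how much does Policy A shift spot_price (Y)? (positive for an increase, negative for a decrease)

Baseline:
  Z = 139
  H = 43
  W = 289 − 4·43 = 117
  Y = 171 + 5·139 − 5·43 + 5·117 = 1236
Policy A (Z − 60):
  Z = 139 − 60 = 79
  H = 43
  W = 289 − 4·43 = 117
  Y = 171 + 5·79 − 5·43 + 5·117 = 936
Change in Y: 936 − 1236 = -300

-300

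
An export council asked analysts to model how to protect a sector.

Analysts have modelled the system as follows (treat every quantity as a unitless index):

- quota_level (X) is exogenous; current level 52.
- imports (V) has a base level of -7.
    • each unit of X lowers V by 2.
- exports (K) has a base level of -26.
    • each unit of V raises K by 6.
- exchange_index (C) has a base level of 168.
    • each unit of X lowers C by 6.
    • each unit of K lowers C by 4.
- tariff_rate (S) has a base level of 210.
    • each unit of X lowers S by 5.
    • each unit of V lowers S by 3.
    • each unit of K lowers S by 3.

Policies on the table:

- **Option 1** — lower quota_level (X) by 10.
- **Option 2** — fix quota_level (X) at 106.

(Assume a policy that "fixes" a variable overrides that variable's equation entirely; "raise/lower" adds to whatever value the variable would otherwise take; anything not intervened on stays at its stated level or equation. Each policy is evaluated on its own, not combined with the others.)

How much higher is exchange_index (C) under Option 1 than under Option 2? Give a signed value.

-2688

Option 1 (X − 10):
  X = 52 − 10 = 42
  V = -7 − 2·42 = -91
  K = -26 + 6·(-91) = -572
  C = 168 − 6·42 − 4·(-572) = 2204
Option 2 (X := 106):
  X = 106
  V = -7 − 2·106 = -219
  K = -26 + 6·(-219) = -1340
  C = 168 − 6·106 − 4·(-1340) = 4892
C: 2204 − 4892 = -2688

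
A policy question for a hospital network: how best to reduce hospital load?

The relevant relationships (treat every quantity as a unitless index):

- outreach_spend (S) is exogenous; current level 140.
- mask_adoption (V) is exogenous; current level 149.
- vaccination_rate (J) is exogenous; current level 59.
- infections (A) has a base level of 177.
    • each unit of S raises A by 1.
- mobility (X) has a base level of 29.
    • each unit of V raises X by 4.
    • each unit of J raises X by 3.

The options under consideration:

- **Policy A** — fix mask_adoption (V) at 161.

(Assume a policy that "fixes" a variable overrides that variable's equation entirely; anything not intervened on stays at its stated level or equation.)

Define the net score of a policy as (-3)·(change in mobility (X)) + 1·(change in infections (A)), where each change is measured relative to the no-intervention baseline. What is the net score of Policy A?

Baseline:
  S = 140
  V = 149
  J = 59
  A = 177 + 140 = 317
  X = 29 + 4·149 + 3·59 = 802
Policy A (V := 161):
  S = 140
  V = 161
  J = 59
  A = 177 + 140 = 317
  X = 29 + 4·161 + 3·59 = 850
ΔX = 850 − 802 = 48; ΔA = 317 − 317 = 0
Score = (-3)·48 + 1·0 = -144

-144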